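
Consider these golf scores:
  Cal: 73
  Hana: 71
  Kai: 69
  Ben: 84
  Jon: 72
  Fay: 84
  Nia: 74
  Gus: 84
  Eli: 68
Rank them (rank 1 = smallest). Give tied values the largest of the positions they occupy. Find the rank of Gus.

9

Sorted (ascending): 68, 69, 71, 72, 73, 74, 84, 84, 84
The 3 values of 84 occupy positions 7–9 → each gets rank 9.
Gus has value 84 → rank 9.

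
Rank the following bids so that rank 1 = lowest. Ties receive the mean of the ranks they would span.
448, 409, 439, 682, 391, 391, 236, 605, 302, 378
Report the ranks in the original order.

8, 6, 7, 10, 4.5, 4.5, 1, 9, 2, 3

Sorted (ascending): 236, 302, 378, 391, 391, 409, 439, 448, 605, 682
The 2 values of 391 occupy positions 4–5 → average rank (4+5)/2 = 4.5.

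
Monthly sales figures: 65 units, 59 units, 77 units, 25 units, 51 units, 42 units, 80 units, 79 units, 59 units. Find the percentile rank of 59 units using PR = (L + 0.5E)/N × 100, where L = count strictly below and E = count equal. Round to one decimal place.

N = 9.
Strictly below 59: 3. Equal to 59: 2.
PR = (3 + 0.5·2)/9 × 100 = 44.4

44.4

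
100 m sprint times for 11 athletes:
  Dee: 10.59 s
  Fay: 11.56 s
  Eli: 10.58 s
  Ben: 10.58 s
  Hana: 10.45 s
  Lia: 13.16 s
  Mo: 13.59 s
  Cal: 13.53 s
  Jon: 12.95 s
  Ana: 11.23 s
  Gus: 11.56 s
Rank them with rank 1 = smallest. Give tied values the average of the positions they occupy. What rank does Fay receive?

Sorted (ascending): 10.45, 10.58, 10.58, 10.59, 11.23, 11.56, 11.56, 12.95, 13.16, 13.53, 13.59
The 2 values of 10.58 occupy positions 2–3 → average rank (2+3)/2 = 2.5.
The 2 values of 11.56 occupy positions 6–7 → average rank (6+7)/2 = 6.5.
Fay has value 11.56 s → rank 6.5.

6.5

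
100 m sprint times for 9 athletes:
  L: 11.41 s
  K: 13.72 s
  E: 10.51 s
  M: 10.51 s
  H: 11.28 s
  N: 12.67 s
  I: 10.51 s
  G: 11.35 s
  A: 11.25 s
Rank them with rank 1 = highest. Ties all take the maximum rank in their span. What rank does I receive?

9

Sorted (descending): 13.72, 12.67, 11.41, 11.35, 11.28, 11.25, 10.51, 10.51, 10.51
The 3 values of 10.51 occupy positions 7–9 → each gets rank 9.
I has value 10.51 s → rank 9.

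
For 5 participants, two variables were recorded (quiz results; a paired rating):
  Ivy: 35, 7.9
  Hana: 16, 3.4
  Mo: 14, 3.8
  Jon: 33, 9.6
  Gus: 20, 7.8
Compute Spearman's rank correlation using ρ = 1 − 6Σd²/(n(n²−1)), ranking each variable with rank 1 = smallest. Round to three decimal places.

0.800

Ranks of variable 1: 5, 2, 1, 4, 3
Ranks of variable 2: 4, 1, 2, 5, 3
d = r₁ − r₂: 1, 1, -1, -1, 0
d²: 1, 1, 1, 1, 0; Σd² = 4
ρ = 1 − 6·4/(5·24) = 1 − 24/120 = 0.800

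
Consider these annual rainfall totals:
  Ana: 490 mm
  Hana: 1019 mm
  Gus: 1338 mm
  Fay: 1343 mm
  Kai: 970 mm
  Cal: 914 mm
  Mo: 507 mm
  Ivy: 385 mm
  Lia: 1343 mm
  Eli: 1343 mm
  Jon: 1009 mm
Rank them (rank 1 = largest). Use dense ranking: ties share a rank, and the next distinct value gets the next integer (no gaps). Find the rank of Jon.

Sorted (descending): 1343, 1343, 1343, 1338, 1019, 1009, 970, 914, 507, 490, 385
The 3 values of 1343 share dense rank 1.
Remaining distinct values take the next consecutive integers.
Jon has value 1009 mm → rank 4.

4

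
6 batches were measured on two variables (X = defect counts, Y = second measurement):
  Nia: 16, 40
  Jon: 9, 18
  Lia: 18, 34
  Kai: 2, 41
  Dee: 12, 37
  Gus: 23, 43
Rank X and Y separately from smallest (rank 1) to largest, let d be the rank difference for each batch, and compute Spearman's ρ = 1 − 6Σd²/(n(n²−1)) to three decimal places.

0.257

Ranks of variable 1: 4, 2, 5, 1, 3, 6
Ranks of variable 2: 4, 1, 2, 5, 3, 6
d = r₁ − r₂: 0, 1, 3, -4, 0, 0
d²: 0, 1, 9, 16, 0, 0; Σd² = 26
ρ = 1 − 6·26/(6·35) = 1 − 156/210 = 0.257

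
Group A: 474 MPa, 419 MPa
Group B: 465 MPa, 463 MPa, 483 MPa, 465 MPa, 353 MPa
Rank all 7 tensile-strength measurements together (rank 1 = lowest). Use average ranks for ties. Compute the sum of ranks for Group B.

20

Sorted (ascending): 353, 419, 463, 465, 465, 474, 483
The 2 values of 465 occupy positions 4–5 → average rank (4+5)/2 = 4.5.
Group B values → pooled ranks: 465→4.5, 463→3, 483→7, 465→4.5, 353→1
Rank sum = 4.5 + 3 + 7 + 4.5 + 1 = 20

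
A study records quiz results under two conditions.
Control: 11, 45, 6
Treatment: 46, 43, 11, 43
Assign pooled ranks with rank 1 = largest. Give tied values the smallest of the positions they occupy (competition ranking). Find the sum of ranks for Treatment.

Sorted (descending): 46, 45, 43, 43, 11, 11, 6
The 2 values of 43 occupy positions 3–4 → each gets rank 3.
The 2 values of 11 occupy positions 5–6 → each gets rank 5.
Treatment values → pooled ranks: 46→1, 43→3, 11→5, 43→3
Rank sum = 1 + 3 + 5 + 3 = 12

12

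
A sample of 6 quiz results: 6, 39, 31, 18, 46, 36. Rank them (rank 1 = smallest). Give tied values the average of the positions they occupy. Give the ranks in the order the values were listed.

1, 5, 3, 2, 6, 4

Sorted (ascending): 6, 18, 31, 36, 39, 46
No ties — each value takes its position as its rank.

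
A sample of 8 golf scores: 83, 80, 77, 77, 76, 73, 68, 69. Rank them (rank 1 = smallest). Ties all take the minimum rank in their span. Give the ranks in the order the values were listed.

8, 7, 5, 5, 4, 3, 1, 2

Sorted (ascending): 68, 69, 73, 76, 77, 77, 80, 83
The 2 values of 77 occupy positions 5–6 → each gets rank 5.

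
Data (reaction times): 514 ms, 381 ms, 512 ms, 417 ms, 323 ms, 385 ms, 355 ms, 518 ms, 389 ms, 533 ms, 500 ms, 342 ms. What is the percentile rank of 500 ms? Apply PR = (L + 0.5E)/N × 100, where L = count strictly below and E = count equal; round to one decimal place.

N = 12.
Strictly below 500: 7. Equal to 500: 1.
PR = (7 + 0.5·1)/12 × 100 = 62.5

62.5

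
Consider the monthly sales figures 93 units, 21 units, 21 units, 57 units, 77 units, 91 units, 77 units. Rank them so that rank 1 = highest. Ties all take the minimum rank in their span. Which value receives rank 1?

Sorted (descending): 93, 91, 77, 77, 57, 21, 21
The 2 values of 77 occupy positions 3–4 → each gets rank 3.
The 2 values of 21 occupy positions 6–7 → each gets rank 6.
Rank 1 → value 93.

93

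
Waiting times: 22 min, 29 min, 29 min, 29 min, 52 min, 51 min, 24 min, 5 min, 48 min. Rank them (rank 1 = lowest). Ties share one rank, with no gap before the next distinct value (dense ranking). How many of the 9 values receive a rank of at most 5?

Sorted (ascending): 5, 22, 24, 29, 29, 29, 48, 51, 52
The 3 values of 29 share dense rank 4.
Remaining distinct values take the next consecutive integers.
Ranks ≤ 5: {1, 2, 3, 4, 4, 4, 5} → 7 values.

7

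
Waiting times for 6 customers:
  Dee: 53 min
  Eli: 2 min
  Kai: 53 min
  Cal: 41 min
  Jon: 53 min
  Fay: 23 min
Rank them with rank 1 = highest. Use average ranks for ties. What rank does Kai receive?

2

Sorted (descending): 53, 53, 53, 41, 23, 2
The 3 values of 53 occupy positions 1–3 → average rank 2.
Kai has value 53 min → rank 2.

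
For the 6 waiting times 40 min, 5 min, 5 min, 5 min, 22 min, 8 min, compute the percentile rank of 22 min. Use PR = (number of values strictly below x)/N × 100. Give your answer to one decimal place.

N = 6.
Strictly below 22: 4. Equal to 22: 1.
PR = 4/6 × 100 = 66.7

66.7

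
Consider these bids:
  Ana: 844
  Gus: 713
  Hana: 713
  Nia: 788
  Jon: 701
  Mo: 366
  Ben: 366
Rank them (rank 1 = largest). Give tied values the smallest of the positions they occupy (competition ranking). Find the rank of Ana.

Sorted (descending): 844, 788, 713, 713, 701, 366, 366
The 2 values of 713 occupy positions 3–4 → each gets rank 3.
The 2 values of 366 occupy positions 6–7 → each gets rank 6.
Ana has value 844 → rank 1.

1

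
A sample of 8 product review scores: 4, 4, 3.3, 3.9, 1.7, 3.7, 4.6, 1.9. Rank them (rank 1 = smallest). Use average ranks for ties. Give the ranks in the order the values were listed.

6.5, 6.5, 3, 5, 1, 4, 8, 2

Sorted (ascending): 1.7, 1.9, 3.3, 3.7, 3.9, 4, 4, 4.6
The 2 values of 4 occupy positions 6–7 → average rank (6+7)/2 = 6.5.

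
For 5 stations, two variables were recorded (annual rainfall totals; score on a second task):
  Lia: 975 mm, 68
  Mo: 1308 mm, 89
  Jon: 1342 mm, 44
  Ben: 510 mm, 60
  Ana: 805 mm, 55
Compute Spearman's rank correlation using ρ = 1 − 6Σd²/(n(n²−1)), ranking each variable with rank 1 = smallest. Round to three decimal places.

Ranks of variable 1: 3, 4, 5, 1, 2
Ranks of variable 2: 4, 5, 1, 3, 2
d = r₁ − r₂: -1, -1, 4, -2, 0
d²: 1, 1, 16, 4, 0; Σd² = 22
ρ = 1 − 6·22/(5·24) = 1 − 132/120 = -0.100

-0.100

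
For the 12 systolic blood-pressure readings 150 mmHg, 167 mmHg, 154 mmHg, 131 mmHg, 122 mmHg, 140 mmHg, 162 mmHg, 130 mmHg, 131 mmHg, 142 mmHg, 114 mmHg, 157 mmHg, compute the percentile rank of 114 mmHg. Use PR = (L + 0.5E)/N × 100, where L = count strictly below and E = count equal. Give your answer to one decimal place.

N = 12.
Strictly below 114: 0. Equal to 114: 1.
PR = (0 + 0.5·1)/12 × 100 = 4.2

4.2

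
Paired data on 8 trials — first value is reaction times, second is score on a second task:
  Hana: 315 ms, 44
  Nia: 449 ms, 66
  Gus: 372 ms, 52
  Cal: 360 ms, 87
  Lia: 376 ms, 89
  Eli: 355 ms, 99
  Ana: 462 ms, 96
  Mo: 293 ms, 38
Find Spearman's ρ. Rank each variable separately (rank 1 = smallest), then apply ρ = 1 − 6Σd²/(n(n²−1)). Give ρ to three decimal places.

0.524

Ranks of variable 1: 2, 7, 5, 4, 6, 3, 8, 1
Ranks of variable 2: 2, 4, 3, 5, 6, 8, 7, 1
d = r₁ − r₂: 0, 3, 2, -1, 0, -5, 1, 0
d²: 0, 9, 4, 1, 0, 25, 1, 0; Σd² = 40
ρ = 1 − 6·40/(8·63) = 1 − 240/504 = 0.524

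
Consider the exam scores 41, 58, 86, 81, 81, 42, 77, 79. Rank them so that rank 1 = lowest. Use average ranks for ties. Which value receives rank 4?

Sorted (ascending): 41, 42, 58, 77, 79, 81, 81, 86
The 2 values of 81 occupy positions 6–7 → average rank (6+7)/2 = 6.5.
Rank 4 → value 77.

77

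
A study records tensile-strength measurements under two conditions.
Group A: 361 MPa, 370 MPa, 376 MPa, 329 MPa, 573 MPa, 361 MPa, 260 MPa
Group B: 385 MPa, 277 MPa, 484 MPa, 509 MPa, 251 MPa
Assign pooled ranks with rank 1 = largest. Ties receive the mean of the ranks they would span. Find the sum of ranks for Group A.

Sorted (descending): 573, 509, 484, 385, 376, 370, 361, 361, 329, 277, 260, 251
The 2 values of 361 occupy positions 7–8 → average rank (7+8)/2 = 7.5.
Group A values → pooled ranks: 361→7.5, 370→6, 376→5, 329→9, 573→1, 361→7.5, 260→11
Rank sum = 7.5 + 6 + 5 + 9 + 1 + 7.5 + 11 = 47

47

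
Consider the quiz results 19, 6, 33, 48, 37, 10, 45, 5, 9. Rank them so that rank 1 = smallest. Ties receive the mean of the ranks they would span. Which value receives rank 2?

Sorted (ascending): 5, 6, 9, 10, 19, 33, 37, 45, 48
No ties — each value takes its position as its rank.
Rank 2 → value 6.

6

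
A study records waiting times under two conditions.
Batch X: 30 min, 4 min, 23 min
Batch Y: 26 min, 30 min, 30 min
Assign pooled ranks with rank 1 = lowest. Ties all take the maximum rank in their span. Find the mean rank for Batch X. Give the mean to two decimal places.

3.00

Sorted (ascending): 4, 23, 26, 30, 30, 30
The 3 values of 30 occupy positions 4–6 → each gets rank 6.
Batch X values → pooled ranks: 30→6, 4→1, 23→2
Mean rank = (6 + 1 + 2) / 3 = 3.00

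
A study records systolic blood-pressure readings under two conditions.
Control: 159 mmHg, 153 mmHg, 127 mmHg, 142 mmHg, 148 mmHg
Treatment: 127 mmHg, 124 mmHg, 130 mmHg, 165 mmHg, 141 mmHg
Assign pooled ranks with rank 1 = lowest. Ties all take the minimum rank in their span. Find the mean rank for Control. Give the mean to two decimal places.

6.40

Sorted (ascending): 124, 127, 127, 130, 141, 142, 148, 153, 159, 165
The 2 values of 127 occupy positions 2–3 → each gets rank 2.
Control values → pooled ranks: 159→9, 153→8, 127→2, 142→6, 148→7
Mean rank = (9 + 8 + 2 + 6 + 7) / 5 = 6.40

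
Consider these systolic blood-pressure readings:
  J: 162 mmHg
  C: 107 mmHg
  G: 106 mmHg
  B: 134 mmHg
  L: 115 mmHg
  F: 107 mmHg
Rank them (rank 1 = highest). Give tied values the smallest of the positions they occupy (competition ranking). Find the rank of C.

Sorted (descending): 162, 134, 115, 107, 107, 106
The 2 values of 107 occupy positions 4–5 → each gets rank 4.
C has value 107 mmHg → rank 4.

4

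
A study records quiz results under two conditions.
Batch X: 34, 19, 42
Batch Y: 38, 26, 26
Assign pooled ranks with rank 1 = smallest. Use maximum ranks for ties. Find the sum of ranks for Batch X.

Sorted (ascending): 19, 26, 26, 34, 38, 42
The 2 values of 26 occupy positions 2–3 → each gets rank 3.
Batch X values → pooled ranks: 34→4, 19→1, 42→6
Rank sum = 4 + 1 + 6 = 11

11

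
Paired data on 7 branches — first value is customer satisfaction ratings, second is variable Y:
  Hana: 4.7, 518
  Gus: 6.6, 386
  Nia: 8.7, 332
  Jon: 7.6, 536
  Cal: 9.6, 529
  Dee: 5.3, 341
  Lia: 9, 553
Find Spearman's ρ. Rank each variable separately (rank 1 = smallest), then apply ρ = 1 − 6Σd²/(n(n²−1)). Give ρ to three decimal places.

Ranks of variable 1: 1, 3, 5, 4, 7, 2, 6
Ranks of variable 2: 4, 3, 1, 6, 5, 2, 7
d = r₁ − r₂: -3, 0, 4, -2, 2, 0, -1
d²: 9, 0, 16, 4, 4, 0, 1; Σd² = 34
ρ = 1 − 6·34/(7·48) = 1 − 204/336 = 0.393

0.393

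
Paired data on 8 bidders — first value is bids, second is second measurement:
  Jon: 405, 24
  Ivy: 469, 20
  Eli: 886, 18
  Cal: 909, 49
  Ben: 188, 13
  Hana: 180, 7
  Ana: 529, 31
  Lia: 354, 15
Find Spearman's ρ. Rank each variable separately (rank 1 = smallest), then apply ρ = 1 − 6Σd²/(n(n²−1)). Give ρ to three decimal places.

Ranks of variable 1: 4, 5, 7, 8, 2, 1, 6, 3
Ranks of variable 2: 6, 5, 4, 8, 2, 1, 7, 3
d = r₁ − r₂: -2, 0, 3, 0, 0, 0, -1, 0
d²: 4, 0, 9, 0, 0, 0, 1, 0; Σd² = 14
ρ = 1 − 6·14/(8·63) = 1 − 84/504 = 0.833

0.833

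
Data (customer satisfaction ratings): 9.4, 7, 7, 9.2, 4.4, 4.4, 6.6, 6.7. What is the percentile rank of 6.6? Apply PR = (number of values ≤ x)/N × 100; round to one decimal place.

37.5

N = 8.
Strictly below 6.6: 2. Equal to 6.6: 1.
PR = 3/8 × 100 = 37.5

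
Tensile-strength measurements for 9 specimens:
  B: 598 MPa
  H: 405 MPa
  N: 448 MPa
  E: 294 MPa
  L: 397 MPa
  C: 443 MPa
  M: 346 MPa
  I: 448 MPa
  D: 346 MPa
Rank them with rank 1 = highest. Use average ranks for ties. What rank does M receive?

Sorted (descending): 598, 448, 448, 443, 405, 397, 346, 346, 294
The 2 values of 448 occupy positions 2–3 → average rank (2+3)/2 = 2.5.
The 2 values of 346 occupy positions 7–8 → average rank (7+8)/2 = 7.5.
M has value 346 MPa → rank 7.5.

7.5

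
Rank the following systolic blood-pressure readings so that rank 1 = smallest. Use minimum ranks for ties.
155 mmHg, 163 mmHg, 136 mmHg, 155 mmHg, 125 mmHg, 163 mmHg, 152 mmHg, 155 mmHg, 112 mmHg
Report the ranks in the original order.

Sorted (ascending): 112, 125, 136, 152, 155, 155, 155, 163, 163
The 3 values of 155 occupy positions 5–7 → each gets rank 5.
The 2 values of 163 occupy positions 8–9 → each gets rank 8.

5, 8, 3, 5, 2, 8, 4, 5, 1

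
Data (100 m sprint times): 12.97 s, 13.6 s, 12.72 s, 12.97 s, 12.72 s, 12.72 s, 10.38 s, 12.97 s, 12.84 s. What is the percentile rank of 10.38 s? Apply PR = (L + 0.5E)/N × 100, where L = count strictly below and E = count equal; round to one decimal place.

N = 9.
Strictly below 10.38: 0. Equal to 10.38: 1.
PR = (0 + 0.5·1)/9 × 100 = 5.6

5.6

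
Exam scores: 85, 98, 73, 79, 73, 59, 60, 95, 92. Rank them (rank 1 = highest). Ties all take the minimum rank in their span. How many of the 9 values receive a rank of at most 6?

Sorted (descending): 98, 95, 92, 85, 79, 73, 73, 60, 59
The 2 values of 73 occupy positions 6–7 → each gets rank 6.
Ranks ≤ 6: {1, 2, 3, 4, 5, 6, 6} → 7 values.

7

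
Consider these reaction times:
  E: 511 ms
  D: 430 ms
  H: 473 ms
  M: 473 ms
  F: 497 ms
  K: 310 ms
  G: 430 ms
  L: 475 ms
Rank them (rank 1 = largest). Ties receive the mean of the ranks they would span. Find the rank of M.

4.5

Sorted (descending): 511, 497, 475, 473, 473, 430, 430, 310
The 2 values of 473 occupy positions 4–5 → average rank (4+5)/2 = 4.5.
The 2 values of 430 occupy positions 6–7 → average rank (6+7)/2 = 6.5.
M has value 473 ms → rank 4.5.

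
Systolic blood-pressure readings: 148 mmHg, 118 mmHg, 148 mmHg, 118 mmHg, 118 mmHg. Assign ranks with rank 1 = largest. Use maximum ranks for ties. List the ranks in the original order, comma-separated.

2, 5, 2, 5, 5

Sorted (descending): 148, 148, 118, 118, 118
The 2 values of 148 occupy positions 1–2 → each gets rank 2.
The 3 values of 118 occupy positions 3–5 → each gets rank 5.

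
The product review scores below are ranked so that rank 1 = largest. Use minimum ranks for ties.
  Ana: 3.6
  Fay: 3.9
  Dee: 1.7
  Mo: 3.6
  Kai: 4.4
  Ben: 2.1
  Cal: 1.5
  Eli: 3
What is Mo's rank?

Sorted (descending): 4.4, 3.9, 3.6, 3.6, 3, 2.1, 1.7, 1.5
The 2 values of 3.6 occupy positions 3–4 → each gets rank 3.
Mo has value 3.6 → rank 3.

3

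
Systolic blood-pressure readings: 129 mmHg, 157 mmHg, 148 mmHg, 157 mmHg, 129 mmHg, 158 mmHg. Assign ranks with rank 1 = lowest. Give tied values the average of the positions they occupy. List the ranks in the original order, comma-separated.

1.5, 4.5, 3, 4.5, 1.5, 6

Sorted (ascending): 129, 129, 148, 157, 157, 158
The 2 values of 129 occupy positions 1–2 → average rank (1+2)/2 = 1.5.
The 2 values of 157 occupy positions 4–5 → average rank (4+5)/2 = 4.5.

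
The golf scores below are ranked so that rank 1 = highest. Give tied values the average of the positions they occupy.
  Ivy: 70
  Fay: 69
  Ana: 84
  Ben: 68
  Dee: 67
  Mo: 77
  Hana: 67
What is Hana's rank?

6.5

Sorted (descending): 84, 77, 70, 69, 68, 67, 67
The 2 values of 67 occupy positions 6–7 → average rank (6+7)/2 = 6.5.
Hana has value 67 → rank 6.5.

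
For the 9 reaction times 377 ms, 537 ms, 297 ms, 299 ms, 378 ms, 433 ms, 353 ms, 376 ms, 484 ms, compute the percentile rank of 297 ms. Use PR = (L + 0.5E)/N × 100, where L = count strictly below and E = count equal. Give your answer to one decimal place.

N = 9.
Strictly below 297: 0. Equal to 297: 1.
PR = (0 + 0.5·1)/9 × 100 = 5.6

5.6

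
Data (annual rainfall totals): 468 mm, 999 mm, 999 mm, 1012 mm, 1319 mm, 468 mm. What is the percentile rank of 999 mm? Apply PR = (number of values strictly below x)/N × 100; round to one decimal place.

33.3

N = 6.
Strictly below 999: 2. Equal to 999: 2.
PR = 2/6 × 100 = 33.3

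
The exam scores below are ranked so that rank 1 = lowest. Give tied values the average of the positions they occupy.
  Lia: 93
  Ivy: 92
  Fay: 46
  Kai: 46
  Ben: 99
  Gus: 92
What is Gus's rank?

3.5

Sorted (ascending): 46, 46, 92, 92, 93, 99
The 2 values of 46 occupy positions 1–2 → average rank (1+2)/2 = 1.5.
The 2 values of 92 occupy positions 3–4 → average rank (3+4)/2 = 3.5.
Gus has value 92 → rank 3.5.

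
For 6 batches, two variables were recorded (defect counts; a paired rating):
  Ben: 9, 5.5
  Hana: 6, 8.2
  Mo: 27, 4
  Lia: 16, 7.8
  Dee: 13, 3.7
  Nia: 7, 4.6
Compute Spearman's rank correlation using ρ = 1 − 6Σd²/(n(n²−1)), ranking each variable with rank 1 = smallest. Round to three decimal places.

Ranks of variable 1: 3, 1, 6, 5, 4, 2
Ranks of variable 2: 4, 6, 2, 5, 1, 3
d = r₁ − r₂: -1, -5, 4, 0, 3, -1
d²: 1, 25, 16, 0, 9, 1; Σd² = 52
ρ = 1 − 6·52/(6·35) = 1 − 312/210 = -0.486

-0.486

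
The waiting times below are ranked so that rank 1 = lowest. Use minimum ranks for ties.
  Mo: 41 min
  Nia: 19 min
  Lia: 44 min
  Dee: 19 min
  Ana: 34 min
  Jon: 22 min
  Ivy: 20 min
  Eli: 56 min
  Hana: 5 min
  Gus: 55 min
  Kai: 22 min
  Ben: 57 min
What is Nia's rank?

2

Sorted (ascending): 5, 19, 19, 20, 22, 22, 34, 41, 44, 55, 56, 57
The 2 values of 19 occupy positions 2–3 → each gets rank 2.
The 2 values of 22 occupy positions 5–6 → each gets rank 5.
Nia has value 19 min → rank 2.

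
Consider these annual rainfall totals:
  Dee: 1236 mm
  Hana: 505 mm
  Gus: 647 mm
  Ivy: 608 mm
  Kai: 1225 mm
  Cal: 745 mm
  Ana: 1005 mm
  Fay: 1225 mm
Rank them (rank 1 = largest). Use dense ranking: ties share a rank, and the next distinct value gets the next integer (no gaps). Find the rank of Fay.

Sorted (descending): 1236, 1225, 1225, 1005, 745, 647, 608, 505
The 2 values of 1225 share dense rank 2.
Remaining distinct values take the next consecutive integers.
Fay has value 1225 mm → rank 2.

2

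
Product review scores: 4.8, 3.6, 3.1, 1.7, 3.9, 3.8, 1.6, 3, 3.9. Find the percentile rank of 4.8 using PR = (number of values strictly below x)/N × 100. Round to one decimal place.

N = 9.
Strictly below 4.8: 8. Equal to 4.8: 1.
PR = 8/9 × 100 = 88.9

88.9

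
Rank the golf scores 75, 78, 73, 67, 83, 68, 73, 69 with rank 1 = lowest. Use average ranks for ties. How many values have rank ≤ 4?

Sorted (ascending): 67, 68, 69, 73, 73, 75, 78, 83
The 2 values of 73 occupy positions 4–5 → average rank (4+5)/2 = 4.5.
Ranks ≤ 4: {1, 2, 3} → 3 values.

3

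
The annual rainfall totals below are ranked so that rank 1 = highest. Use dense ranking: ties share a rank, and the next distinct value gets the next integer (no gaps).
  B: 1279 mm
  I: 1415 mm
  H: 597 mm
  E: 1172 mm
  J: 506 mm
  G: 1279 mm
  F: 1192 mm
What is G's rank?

Sorted (descending): 1415, 1279, 1279, 1192, 1172, 597, 506
The 2 values of 1279 share dense rank 2.
Remaining distinct values take the next consecutive integers.
G has value 1279 mm → rank 2.

2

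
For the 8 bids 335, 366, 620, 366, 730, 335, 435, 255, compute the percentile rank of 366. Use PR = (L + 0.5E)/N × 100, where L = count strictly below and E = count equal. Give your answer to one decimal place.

N = 8.
Strictly below 366: 3. Equal to 366: 2.
PR = (3 + 0.5·2)/8 × 100 = 50.0

50.0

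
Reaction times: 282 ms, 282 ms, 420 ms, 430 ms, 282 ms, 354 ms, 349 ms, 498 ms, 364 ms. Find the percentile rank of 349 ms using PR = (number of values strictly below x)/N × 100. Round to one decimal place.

33.3

N = 9.
Strictly below 349: 3. Equal to 349: 1.
PR = 3/9 × 100 = 33.3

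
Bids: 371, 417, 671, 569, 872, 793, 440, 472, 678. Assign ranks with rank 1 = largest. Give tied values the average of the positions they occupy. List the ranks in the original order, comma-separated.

Sorted (descending): 872, 793, 678, 671, 569, 472, 440, 417, 371
No ties — each value takes its position as its rank.

9, 8, 4, 5, 1, 2, 7, 6, 3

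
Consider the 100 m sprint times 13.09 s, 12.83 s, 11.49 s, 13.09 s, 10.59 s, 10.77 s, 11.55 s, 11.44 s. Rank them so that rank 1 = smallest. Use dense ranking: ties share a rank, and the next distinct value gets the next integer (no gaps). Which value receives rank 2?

10.77

Sorted (ascending): 10.59, 10.77, 11.44, 11.49, 11.55, 12.83, 13.09, 13.09
The 2 values of 13.09 share dense rank 7.
Remaining distinct values take the next consecutive integers.
Rank 2 → value 10.77.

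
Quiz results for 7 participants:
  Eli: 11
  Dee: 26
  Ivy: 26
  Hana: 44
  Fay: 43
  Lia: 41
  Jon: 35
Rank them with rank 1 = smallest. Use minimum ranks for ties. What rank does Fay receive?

6

Sorted (ascending): 11, 26, 26, 35, 41, 43, 44
The 2 values of 26 occupy positions 2–3 → each gets rank 2.
Fay has value 43 → rank 6.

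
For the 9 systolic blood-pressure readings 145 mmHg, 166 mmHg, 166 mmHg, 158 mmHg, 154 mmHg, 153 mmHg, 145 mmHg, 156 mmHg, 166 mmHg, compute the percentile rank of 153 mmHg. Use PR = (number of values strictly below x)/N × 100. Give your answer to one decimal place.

22.2

N = 9.
Strictly below 153: 2. Equal to 153: 1.
PR = 2/9 × 100 = 22.2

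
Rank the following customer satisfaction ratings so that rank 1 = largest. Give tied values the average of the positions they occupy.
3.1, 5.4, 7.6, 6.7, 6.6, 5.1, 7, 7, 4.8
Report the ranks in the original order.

9, 6, 1, 4, 5, 7, 2.5, 2.5, 8

Sorted (descending): 7.6, 7, 7, 6.7, 6.6, 5.4, 5.1, 4.8, 3.1
The 2 values of 7 occupy positions 2–3 → average rank (2+3)/2 = 2.5.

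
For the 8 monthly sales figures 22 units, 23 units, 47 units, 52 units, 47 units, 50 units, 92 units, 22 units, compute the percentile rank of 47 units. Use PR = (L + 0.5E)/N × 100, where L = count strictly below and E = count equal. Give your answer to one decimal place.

N = 8.
Strictly below 47: 3. Equal to 47: 2.
PR = (3 + 0.5·2)/8 × 100 = 50.0

50.0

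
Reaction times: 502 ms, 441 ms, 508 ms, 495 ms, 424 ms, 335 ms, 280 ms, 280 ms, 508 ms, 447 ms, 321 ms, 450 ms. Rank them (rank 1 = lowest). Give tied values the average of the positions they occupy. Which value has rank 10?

Sorted (ascending): 280, 280, 321, 335, 424, 441, 447, 450, 495, 502, 508, 508
The 2 values of 280 occupy positions 1–2 → average rank (1+2)/2 = 1.5.
The 2 values of 508 occupy positions 11–12 → average rank (11+12)/2 = 11.5.
Rank 10 → value 502.

502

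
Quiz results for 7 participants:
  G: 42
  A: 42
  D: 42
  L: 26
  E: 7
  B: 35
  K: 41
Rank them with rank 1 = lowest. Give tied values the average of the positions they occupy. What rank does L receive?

Sorted (ascending): 7, 26, 35, 41, 42, 42, 42
The 3 values of 42 occupy positions 5–7 → average rank 6.
L has value 26 → rank 2.

2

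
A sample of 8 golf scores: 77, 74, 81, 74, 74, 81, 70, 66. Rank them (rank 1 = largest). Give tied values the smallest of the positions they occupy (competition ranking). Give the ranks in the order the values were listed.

Sorted (descending): 81, 81, 77, 74, 74, 74, 70, 66
The 2 values of 81 occupy positions 1–2 → each gets rank 1.
The 3 values of 74 occupy positions 4–6 → each gets rank 4.

3, 4, 1, 4, 4, 1, 7, 8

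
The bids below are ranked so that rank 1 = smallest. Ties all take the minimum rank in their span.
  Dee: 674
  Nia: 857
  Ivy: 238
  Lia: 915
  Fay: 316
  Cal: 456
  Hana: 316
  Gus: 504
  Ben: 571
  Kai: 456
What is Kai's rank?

4

Sorted (ascending): 238, 316, 316, 456, 456, 504, 571, 674, 857, 915
The 2 values of 316 occupy positions 2–3 → each gets rank 2.
The 2 values of 456 occupy positions 4–5 → each gets rank 4.
Kai has value 456 → rank 4.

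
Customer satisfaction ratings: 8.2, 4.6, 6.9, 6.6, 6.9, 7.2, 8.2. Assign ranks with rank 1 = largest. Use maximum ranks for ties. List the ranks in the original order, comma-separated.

Sorted (descending): 8.2, 8.2, 7.2, 6.9, 6.9, 6.6, 4.6
The 2 values of 8.2 occupy positions 1–2 → each gets rank 2.
The 2 values of 6.9 occupy positions 4–5 → each gets rank 5.

2, 7, 5, 6, 5, 3, 2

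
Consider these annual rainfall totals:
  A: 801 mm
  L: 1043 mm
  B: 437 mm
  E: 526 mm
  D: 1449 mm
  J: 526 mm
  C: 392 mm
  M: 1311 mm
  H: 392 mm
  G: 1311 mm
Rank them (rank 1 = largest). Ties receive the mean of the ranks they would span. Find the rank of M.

2.5

Sorted (descending): 1449, 1311, 1311, 1043, 801, 526, 526, 437, 392, 392
The 2 values of 1311 occupy positions 2–3 → average rank (2+3)/2 = 2.5.
The 2 values of 526 occupy positions 6–7 → average rank (6+7)/2 = 6.5.
The 2 values of 392 occupy positions 9–10 → average rank (9+10)/2 = 9.5.
M has value 1311 mm → rank 2.5.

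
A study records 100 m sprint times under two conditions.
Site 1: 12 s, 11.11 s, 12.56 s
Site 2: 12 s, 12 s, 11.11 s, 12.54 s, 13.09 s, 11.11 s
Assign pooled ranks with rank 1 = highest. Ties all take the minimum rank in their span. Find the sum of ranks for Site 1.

Sorted (descending): 13.09, 12.56, 12.54, 12, 12, 12, 11.11, 11.11, 11.11
The 3 values of 12 occupy positions 4–6 → each gets rank 4.
The 3 values of 11.11 occupy positions 7–9 → each gets rank 7.
Site 1 values → pooled ranks: 12→4, 11.11→7, 12.56→2
Rank sum = 4 + 7 + 2 = 13

13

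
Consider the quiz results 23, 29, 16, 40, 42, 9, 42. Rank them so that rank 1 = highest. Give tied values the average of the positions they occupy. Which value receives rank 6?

16

Sorted (descending): 42, 42, 40, 29, 23, 16, 9
The 2 values of 42 occupy positions 1–2 → average rank (1+2)/2 = 1.5.
Rank 6 → value 16.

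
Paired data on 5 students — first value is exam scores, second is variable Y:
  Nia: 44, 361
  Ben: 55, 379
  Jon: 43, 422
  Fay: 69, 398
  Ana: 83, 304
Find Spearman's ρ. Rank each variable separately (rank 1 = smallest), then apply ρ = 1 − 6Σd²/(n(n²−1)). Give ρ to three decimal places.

Ranks of variable 1: 2, 3, 1, 4, 5
Ranks of variable 2: 2, 3, 5, 4, 1
d = r₁ − r₂: 0, 0, -4, 0, 4
d²: 0, 0, 16, 0, 16; Σd² = 32
ρ = 1 − 6·32/(5·24) = 1 − 192/120 = -0.600

-0.600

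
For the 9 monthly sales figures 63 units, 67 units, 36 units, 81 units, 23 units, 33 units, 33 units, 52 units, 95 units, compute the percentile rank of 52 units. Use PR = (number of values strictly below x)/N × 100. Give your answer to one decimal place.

N = 9.
Strictly below 52: 4. Equal to 52: 1.
PR = 4/9 × 100 = 44.4

44.4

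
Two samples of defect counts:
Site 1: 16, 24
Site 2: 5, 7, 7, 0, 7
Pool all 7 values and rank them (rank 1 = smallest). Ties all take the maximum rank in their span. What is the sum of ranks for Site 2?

18

Sorted (ascending): 0, 5, 7, 7, 7, 16, 24
The 3 values of 7 occupy positions 3–5 → each gets rank 5.
Site 2 values → pooled ranks: 5→2, 7→5, 7→5, 0→1, 7→5
Rank sum = 2 + 5 + 5 + 1 + 5 = 18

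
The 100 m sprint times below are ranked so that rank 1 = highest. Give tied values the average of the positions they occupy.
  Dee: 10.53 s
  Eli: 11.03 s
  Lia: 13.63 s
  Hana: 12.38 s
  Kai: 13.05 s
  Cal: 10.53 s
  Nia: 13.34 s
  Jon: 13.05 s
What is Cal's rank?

7.5

Sorted (descending): 13.63, 13.34, 13.05, 13.05, 12.38, 11.03, 10.53, 10.53
The 2 values of 13.05 occupy positions 3–4 → average rank (3+4)/2 = 3.5.
The 2 values of 10.53 occupy positions 7–8 → average rank (7+8)/2 = 7.5.
Cal has value 10.53 s → rank 7.5.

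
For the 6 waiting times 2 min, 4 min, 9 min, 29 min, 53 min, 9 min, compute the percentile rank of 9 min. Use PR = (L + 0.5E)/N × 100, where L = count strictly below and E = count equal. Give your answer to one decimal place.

50.0

N = 6.
Strictly below 9: 2. Equal to 9: 2.
PR = (2 + 0.5·2)/6 × 100 = 50.0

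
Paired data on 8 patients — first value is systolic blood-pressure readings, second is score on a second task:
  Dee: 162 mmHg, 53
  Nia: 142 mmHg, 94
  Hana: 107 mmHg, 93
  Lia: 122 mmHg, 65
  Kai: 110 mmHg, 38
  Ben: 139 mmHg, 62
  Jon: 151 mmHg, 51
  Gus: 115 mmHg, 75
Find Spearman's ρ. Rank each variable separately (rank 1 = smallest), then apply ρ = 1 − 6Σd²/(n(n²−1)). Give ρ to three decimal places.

Ranks of variable 1: 8, 6, 1, 4, 2, 5, 7, 3
Ranks of variable 2: 3, 8, 7, 5, 1, 4, 2, 6
d = r₁ − r₂: 5, -2, -6, -1, 1, 1, 5, -3
d²: 25, 4, 36, 1, 1, 1, 25, 9; Σd² = 102
ρ = 1 − 6·102/(8·63) = 1 − 612/504 = -0.214

-0.214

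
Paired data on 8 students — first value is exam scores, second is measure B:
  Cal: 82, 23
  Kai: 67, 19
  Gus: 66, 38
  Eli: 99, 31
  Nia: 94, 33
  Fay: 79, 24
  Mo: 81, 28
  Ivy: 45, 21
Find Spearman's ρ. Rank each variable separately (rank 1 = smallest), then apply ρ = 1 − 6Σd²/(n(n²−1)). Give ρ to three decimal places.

0.357

Ranks of variable 1: 6, 3, 2, 8, 7, 4, 5, 1
Ranks of variable 2: 3, 1, 8, 6, 7, 4, 5, 2
d = r₁ − r₂: 3, 2, -6, 2, 0, 0, 0, -1
d²: 9, 4, 36, 4, 0, 0, 0, 1; Σd² = 54
ρ = 1 − 6·54/(8·63) = 1 − 324/504 = 0.357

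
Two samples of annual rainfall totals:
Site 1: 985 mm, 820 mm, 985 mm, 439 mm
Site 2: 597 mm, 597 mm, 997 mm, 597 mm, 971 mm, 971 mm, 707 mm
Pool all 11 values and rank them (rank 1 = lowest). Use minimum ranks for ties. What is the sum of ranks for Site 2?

36

Sorted (ascending): 439, 597, 597, 597, 707, 820, 971, 971, 985, 985, 997
The 3 values of 597 occupy positions 2–4 → each gets rank 2.
The 2 values of 971 occupy positions 7–8 → each gets rank 7.
The 2 values of 985 occupy positions 9–10 → each gets rank 9.
Site 2 values → pooled ranks: 597→2, 597→2, 997→11, 597→2, 971→7, 971→7, 707→5
Rank sum = 2 + 2 + 11 + 2 + 7 + 7 + 5 = 36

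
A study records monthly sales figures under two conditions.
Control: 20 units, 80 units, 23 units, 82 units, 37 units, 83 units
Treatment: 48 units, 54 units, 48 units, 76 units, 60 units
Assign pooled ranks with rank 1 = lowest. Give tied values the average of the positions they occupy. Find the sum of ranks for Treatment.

30

Sorted (ascending): 20, 23, 37, 48, 48, 54, 60, 76, 80, 82, 83
The 2 values of 48 occupy positions 4–5 → average rank (4+5)/2 = 4.5.
Treatment values → pooled ranks: 48→4.5, 54→6, 48→4.5, 76→8, 60→7
Rank sum = 4.5 + 6 + 4.5 + 8 + 7 = 30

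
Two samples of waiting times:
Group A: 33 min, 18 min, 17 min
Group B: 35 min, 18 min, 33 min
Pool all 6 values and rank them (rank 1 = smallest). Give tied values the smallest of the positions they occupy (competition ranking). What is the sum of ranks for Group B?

12

Sorted (ascending): 17, 18, 18, 33, 33, 35
The 2 values of 18 occupy positions 2–3 → each gets rank 2.
The 2 values of 33 occupy positions 4–5 → each gets rank 4.
Group B values → pooled ranks: 35→6, 18→2, 33→4
Rank sum = 6 + 2 + 4 = 12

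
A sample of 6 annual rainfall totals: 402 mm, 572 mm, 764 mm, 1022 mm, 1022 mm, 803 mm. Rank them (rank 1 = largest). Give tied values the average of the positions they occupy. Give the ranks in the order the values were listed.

6, 5, 4, 1.5, 1.5, 3

Sorted (descending): 1022, 1022, 803, 764, 572, 402
The 2 values of 1022 occupy positions 1–2 → average rank (1+2)/2 = 1.5.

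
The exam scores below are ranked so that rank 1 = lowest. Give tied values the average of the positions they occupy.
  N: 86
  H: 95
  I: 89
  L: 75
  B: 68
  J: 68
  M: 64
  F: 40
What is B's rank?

3.5

Sorted (ascending): 40, 64, 68, 68, 75, 86, 89, 95
The 2 values of 68 occupy positions 3–4 → average rank (3+4)/2 = 3.5.
B has value 68 → rank 3.5.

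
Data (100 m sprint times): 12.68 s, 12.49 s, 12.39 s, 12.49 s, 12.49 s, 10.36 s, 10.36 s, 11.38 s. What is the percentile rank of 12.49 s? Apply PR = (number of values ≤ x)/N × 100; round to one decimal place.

87.5

N = 8.
Strictly below 12.49: 4. Equal to 12.49: 3.
PR = 7/8 × 100 = 87.5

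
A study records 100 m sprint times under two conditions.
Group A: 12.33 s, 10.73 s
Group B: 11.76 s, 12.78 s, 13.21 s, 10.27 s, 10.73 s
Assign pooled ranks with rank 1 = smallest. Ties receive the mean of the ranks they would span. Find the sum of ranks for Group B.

20.5

Sorted (ascending): 10.27, 10.73, 10.73, 11.76, 12.33, 12.78, 13.21
The 2 values of 10.73 occupy positions 2–3 → average rank (2+3)/2 = 2.5.
Group B values → pooled ranks: 11.76→4, 12.78→6, 13.21→7, 10.27→1, 10.73→2.5
Rank sum = 4 + 6 + 7 + 1 + 2.5 = 20.5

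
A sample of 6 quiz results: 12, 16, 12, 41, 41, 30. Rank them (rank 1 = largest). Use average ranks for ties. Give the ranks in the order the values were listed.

5.5, 4, 5.5, 1.5, 1.5, 3

Sorted (descending): 41, 41, 30, 16, 12, 12
The 2 values of 41 occupy positions 1–2 → average rank (1+2)/2 = 1.5.
The 2 values of 12 occupy positions 5–6 → average rank (5+6)/2 = 5.5.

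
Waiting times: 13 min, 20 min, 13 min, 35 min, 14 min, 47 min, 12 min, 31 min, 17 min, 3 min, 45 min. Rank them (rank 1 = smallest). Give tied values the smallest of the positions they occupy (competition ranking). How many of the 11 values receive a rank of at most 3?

Sorted (ascending): 3, 12, 13, 13, 14, 17, 20, 31, 35, 45, 47
The 2 values of 13 occupy positions 3–4 → each gets rank 3.
Ranks ≤ 3: {1, 2, 3, 3} → 4 values.

4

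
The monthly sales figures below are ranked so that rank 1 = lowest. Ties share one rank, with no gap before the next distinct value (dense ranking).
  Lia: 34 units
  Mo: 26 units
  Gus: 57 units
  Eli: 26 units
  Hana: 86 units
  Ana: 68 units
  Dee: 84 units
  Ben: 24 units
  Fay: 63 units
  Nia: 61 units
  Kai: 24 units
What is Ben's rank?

1

Sorted (ascending): 24, 24, 26, 26, 34, 57, 61, 63, 68, 84, 86
The 2 values of 24 share dense rank 1.
The 2 values of 26 share dense rank 2.
Remaining distinct values take the next consecutive integers.
Ben has value 24 units → rank 1.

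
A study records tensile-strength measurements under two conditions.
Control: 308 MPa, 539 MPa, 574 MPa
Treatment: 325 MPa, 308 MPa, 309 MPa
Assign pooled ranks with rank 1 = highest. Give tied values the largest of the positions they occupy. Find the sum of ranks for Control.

9

Sorted (descending): 574, 539, 325, 309, 308, 308
The 2 values of 308 occupy positions 5–6 → each gets rank 6.
Control values → pooled ranks: 308→6, 539→2, 574→1
Rank sum = 6 + 2 + 1 = 9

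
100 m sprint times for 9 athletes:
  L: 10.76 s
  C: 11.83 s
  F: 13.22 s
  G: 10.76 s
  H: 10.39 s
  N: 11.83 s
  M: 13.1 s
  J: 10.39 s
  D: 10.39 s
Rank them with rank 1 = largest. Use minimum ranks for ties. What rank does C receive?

3

Sorted (descending): 13.22, 13.1, 11.83, 11.83, 10.76, 10.76, 10.39, 10.39, 10.39
The 2 values of 11.83 occupy positions 3–4 → each gets rank 3.
The 2 values of 10.76 occupy positions 5–6 → each gets rank 5.
The 3 values of 10.39 occupy positions 7–9 → each gets rank 7.
C has value 11.83 s → rank 3.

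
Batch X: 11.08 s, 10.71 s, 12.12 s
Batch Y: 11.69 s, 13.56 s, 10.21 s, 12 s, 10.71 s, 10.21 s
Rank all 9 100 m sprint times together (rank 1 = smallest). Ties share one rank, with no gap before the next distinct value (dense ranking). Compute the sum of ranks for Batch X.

Sorted (ascending): 10.21, 10.21, 10.71, 10.71, 11.08, 11.69, 12, 12.12, 13.56
The 2 values of 10.21 share dense rank 1.
The 2 values of 10.71 share dense rank 2.
Remaining distinct values take the next consecutive integers.
Batch X values → pooled ranks: 11.08→3, 10.71→2, 12.12→6
Rank sum = 3 + 2 + 6 = 11

11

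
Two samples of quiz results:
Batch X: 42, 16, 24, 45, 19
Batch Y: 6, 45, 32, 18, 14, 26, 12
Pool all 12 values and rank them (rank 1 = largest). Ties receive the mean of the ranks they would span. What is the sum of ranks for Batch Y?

Sorted (descending): 45, 45, 42, 32, 26, 24, 19, 18, 16, 14, 12, 6
The 2 values of 45 occupy positions 1–2 → average rank (1+2)/2 = 1.5.
Batch Y values → pooled ranks: 6→12, 45→1.5, 32→4, 18→8, 14→10, 26→5, 12→11
Rank sum = 12 + 1.5 + 4 + 8 + 10 + 5 + 11 = 51.5

51.5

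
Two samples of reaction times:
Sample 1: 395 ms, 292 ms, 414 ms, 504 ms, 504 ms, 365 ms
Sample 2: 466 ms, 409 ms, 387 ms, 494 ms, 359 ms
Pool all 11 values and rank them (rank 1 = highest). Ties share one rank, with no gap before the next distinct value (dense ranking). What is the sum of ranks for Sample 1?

Sorted (descending): 504, 504, 494, 466, 414, 409, 395, 387, 365, 359, 292
The 2 values of 504 share dense rank 1.
Remaining distinct values take the next consecutive integers.
Sample 1 values → pooled ranks: 395→6, 292→10, 414→4, 504→1, 504→1, 365→8
Rank sum = 6 + 10 + 4 + 1 + 1 + 8 = 30

30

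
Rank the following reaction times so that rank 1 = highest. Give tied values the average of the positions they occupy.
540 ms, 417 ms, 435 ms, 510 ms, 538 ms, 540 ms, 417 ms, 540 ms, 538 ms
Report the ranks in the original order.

2, 8.5, 7, 6, 4.5, 2, 8.5, 2, 4.5

Sorted (descending): 540, 540, 540, 538, 538, 510, 435, 417, 417
The 3 values of 540 occupy positions 1–3 → average rank 2.
The 2 values of 538 occupy positions 4–5 → average rank (4+5)/2 = 4.5.
The 2 values of 417 occupy positions 8–9 → average rank (8+9)/2 = 8.5.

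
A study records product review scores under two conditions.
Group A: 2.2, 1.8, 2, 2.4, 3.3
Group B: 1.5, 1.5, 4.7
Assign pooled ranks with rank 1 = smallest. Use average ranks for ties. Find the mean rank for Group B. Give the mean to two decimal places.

3.67

Sorted (ascending): 1.5, 1.5, 1.8, 2, 2.2, 2.4, 3.3, 4.7
The 2 values of 1.5 occupy positions 1–2 → average rank (1+2)/2 = 1.5.
Group B values → pooled ranks: 1.5→1.5, 1.5→1.5, 4.7→8
Mean rank = (1.5 + 1.5 + 8) / 3 = 3.67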